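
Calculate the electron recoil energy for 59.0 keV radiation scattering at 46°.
2.0092 keV

By energy conservation: K_e = E_initial - E_final

First find the scattered photon energy:
Initial wavelength: λ = hc/E = 21.0143 pm
Compton shift: Δλ = λ_C(1 - cos(46°)) = 0.7409 pm
Final wavelength: λ' = 21.0143 + 0.7409 = 21.7551 pm
Final photon energy: E' = hc/λ' = 56.9908 keV

Electron kinetic energy:
K_e = E - E' = 59.0000 - 56.9908 = 2.0092 keV

(Intermediate values are shown rounded; full precision is carried through to the final answer.)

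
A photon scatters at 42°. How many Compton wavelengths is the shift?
0.2569 λ_C

The Compton shift formula is:
Δλ = λ_C(1 - cos θ)

Dividing both sides by λ_C:
Δλ/λ_C = 1 - cos θ

For θ = 42°:
Δλ/λ_C = 1 - cos(42°)
Δλ/λ_C = 1 - 0.7431
Δλ/λ_C = 0.2569

This means the shift is 0.2569 × λ_C = 0.6232 pm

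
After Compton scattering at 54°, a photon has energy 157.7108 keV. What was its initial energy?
180.7000 keV

Convert final energy to wavelength (hc ≈ 1239.842 keV·pm):
λ' = hc/E' = 1239.842 / 157.7108 = 7.8615 pm

Calculate the Compton shift:
Δλ = λ_C(1 - cos(54°))
Δλ = 2.4263 × (1 - cos(54°))
Δλ = 1.0002 pm

Initial wavelength:
λ = λ' - Δλ = 7.8615 - 1.0002 = 6.8613 pm

Initial energy:
E = hc/λ = 1239.842 / 6.8613 = 180.7000 keV

(Intermediate values are shown rounded; full precision is carried through to the final answer.)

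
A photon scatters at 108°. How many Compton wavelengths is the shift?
1.3090 λ_C

The Compton shift formula is:
Δλ = λ_C(1 - cos θ)

Dividing both sides by λ_C:
Δλ/λ_C = 1 - cos θ

For θ = 108°:
Δλ/λ_C = 1 - cos(108°)
Δλ/λ_C = 1 - -0.3090
Δλ/λ_C = 1.3090

This means the shift is 1.3090 × λ_C = 3.1761 pm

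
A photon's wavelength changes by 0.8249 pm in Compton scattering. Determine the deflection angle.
48.70°

From the Compton formula Δλ = λ_C(1 - cos θ), we can solve for θ:

cos θ = 1 - Δλ/λ_C

Given:
- Δλ = 0.8249 pm
- λ_C = h/(m_e·c) ≈ 2.42631024 pm

cos θ = 1 - 0.8249/2.42631024
cos θ = 1 - 0.339981
cos θ = 0.660019

θ = arccos(0.660019)
θ = 48.70°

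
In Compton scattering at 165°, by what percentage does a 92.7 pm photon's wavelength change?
5.1456%

Calculate the Compton shift:
Δλ = λ_C(1 - cos(165°))
Δλ = 2.4263 × (1 - cos(165°))
Δλ = 2.4263 × 1.9659
Δλ = 4.7699 pm

Percentage change:
(Δλ/λ₀) × 100 = (4.7699/92.7) × 100
= 5.1456%

(Intermediate values are shown rounded; full precision is carried through to the final answer.)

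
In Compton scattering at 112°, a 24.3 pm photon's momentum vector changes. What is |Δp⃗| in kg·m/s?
4.2524e-23 kg·m/s

Photon momentum magnitude is p = h/λ.

Initial momentum:
p₀ = h/λ = 6.6261e-34/2.4300e-11 = 2.7268e-23 kg·m/s

After scattering:
λ' = λ + Δλ = 24.3 + 3.3352 = 27.6352 pm
p' = h/λ' = 6.6261e-34/2.7635e-11 = 2.3977e-23 kg·m/s

Momentum is a vector; the scattered photon's direction makes angle θ = 112° with the incident direction. The magnitude of the vector change Δp⃗ = p⃗₀ − p⃗' is found from the law of cosines:
|Δp⃗|² = p₀² + p'² − 2p₀p'cos θ
|Δp⃗|² = (2.7268e-23)² + (2.3977e-23)² − 2·2.7268e-23·2.3977e-23·cos(112°)
|Δp⃗| = 4.2524e-23 kg·m/s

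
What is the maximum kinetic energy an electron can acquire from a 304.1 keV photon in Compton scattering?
165.2554 keV

Maximum energy transfer occurs at θ = 180° (backscattering).

Initial photon: E₀ = 304.1 keV → λ₀ = 4.0771 pm

Maximum Compton shift (at 180°):
Δλ_max = 2λ_C = 2 × 2.4263 = 4.8526 pm

Final wavelength:
λ' = 4.0771 + 4.8526 = 8.9297 pm

Minimum photon energy (maximum energy to electron):
E'_min = hc/λ' = 138.8446 keV

Maximum electron kinetic energy:
K_max = E₀ - E'_min = 304.1000 - 138.8446 = 165.2554 keV

(Intermediate values are shown rounded; full precision is carried through to the final answer.)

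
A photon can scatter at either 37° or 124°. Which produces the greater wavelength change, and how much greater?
124° produces the larger shift by a factor of 7.743

Calculate both shifts using Δλ = λ_C(1 - cos θ):

For θ₁ = 37°:
Δλ₁ = 2.4263 × (1 - cos(37°))
Δλ₁ = 2.4263 × 0.2014
Δλ₁ = 0.4886 pm

For θ₂ = 124°:
Δλ₂ = 2.4263 × (1 - cos(124°))
Δλ₂ = 2.4263 × 1.5592
Δλ₂ = 3.7831 pm

The 124° angle produces the larger shift.
Ratio: 3.7831/0.4886 = 7.743

(Intermediate values are shown rounded; full precision is carried through to the final answer.)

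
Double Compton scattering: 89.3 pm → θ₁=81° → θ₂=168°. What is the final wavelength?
96.1464 pm

Apply Compton shift twice:

First scattering at θ₁ = 81°:
Δλ₁ = λ_C(1 - cos(81°))
Δλ₁ = 2.4263 × 0.8436
Δλ₁ = 2.0468 pm

After first scattering:
λ₁ = 89.3 + 2.0468 = 91.3468 pm

Second scattering at θ₂ = 168°:
Δλ₂ = λ_C(1 - cos(168°))
Δλ₂ = 2.4263 × 1.9781
Δλ₂ = 4.7996 pm

Final wavelength:
λ₂ = 91.3468 + 4.7996 = 96.1464 pm

Total shift: Δλ_total = 2.0468 + 4.7996 = 6.8464 pm

(Intermediate values are shown rounded; full precision is carried through to the final answer.)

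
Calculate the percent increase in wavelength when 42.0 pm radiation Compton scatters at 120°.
8.6654%

Calculate the Compton shift:
Δλ = λ_C(1 - cos(120°))
Δλ = 2.4263 × (1 - cos(120°))
Δλ = 2.4263 × 1.5000
Δλ = 3.6395 pm

Percentage change:
(Δλ/λ₀) × 100 = (3.6395/42.0) × 100
= 8.6654%

(Intermediate values are shown rounded; full precision is carried through to the final answer.)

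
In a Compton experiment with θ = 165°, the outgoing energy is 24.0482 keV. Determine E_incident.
26.4999 keV

Convert final energy to wavelength (hc ≈ 1239.842 keV·pm):
λ' = hc/E' = 1239.842 / 24.0482 = 51.5565 pm

Calculate the Compton shift:
Δλ = λ_C(1 - cos(165°))
Δλ = 2.4263 × (1 - cos(165°))
Δλ = 4.7699 pm

Initial wavelength:
λ = λ' - Δλ = 51.5565 - 4.7699 = 46.7866 pm

Initial energy:
E = hc/λ = 1239.842 / 46.7866 = 26.4999 keV

(Intermediate values are shown rounded; full precision is carried through to the final answer.)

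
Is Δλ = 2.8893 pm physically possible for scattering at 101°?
Yes, consistent

Calculate the expected shift for θ = 101°:

Δλ_expected = λ_C(1 - cos(101°))
Δλ_expected = 2.4263 × (1 - cos(101°))
Δλ_expected = 2.4263 × 1.1908
Δλ_expected = 2.8893 pm

Given shift: 2.8893 pm
Expected shift: 2.8893 pm
Difference: 0.0000 pm

The values match. This is consistent with Compton scattering at the stated angle.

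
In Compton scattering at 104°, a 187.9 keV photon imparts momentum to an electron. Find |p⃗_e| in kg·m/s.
1.3485e-22 kg·m/s

The electron is initially at rest, so by conservation of momentum:
p⃗_e = p⃗₀ − p⃗'  (incident photon momentum minus scattered photon momentum)

Photon momentum magnitudes (p = h/λ = E/c):
λ₀ = hc/E₀ = 6.5984 pm → p₀ = h/λ₀ = 1.0042e-22 kg·m/s
Δλ = λ_C(1 − cos 104°) = 3.0133 pm
λ' = 9.6117 pm → p' = h/λ' = 6.8938e-23 kg·m/s

The scattered photon makes angle θ = 104° with the incident direction, so by the law of cosines:
|p⃗_e|² = p₀² + p'² − 2p₀p'cos θ
|p⃗_e|² = (1.0042e-22)² + (6.8938e-23)² − 2·1.0042e-22·6.8938e-23·cos(104°)
|p⃗_e| = 1.3485e-22 kg·m/s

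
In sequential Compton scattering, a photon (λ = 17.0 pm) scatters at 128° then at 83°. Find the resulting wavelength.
23.0507 pm

Apply Compton shift twice:

First scattering at θ₁ = 128°:
Δλ₁ = λ_C(1 - cos(128°))
Δλ₁ = 2.4263 × 1.6157
Δλ₁ = 3.9201 pm

After first scattering:
λ₁ = 17.0 + 3.9201 = 20.9201 pm

Second scattering at θ₂ = 83°:
Δλ₂ = λ_C(1 - cos(83°))
Δλ₂ = 2.4263 × 0.8781
Δλ₂ = 2.1306 pm

Final wavelength:
λ₂ = 20.9201 + 2.1306 = 23.0507 pm

Total shift: Δλ_total = 3.9201 + 2.1306 = 6.0507 pm

(Intermediate values are shown rounded; full precision is carried through to the final answer.)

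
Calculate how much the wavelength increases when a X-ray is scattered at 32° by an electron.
0.3687 pm

Using the Compton scattering formula:
Δλ = λ_C(1 - cos θ)

where λ_C = h/(m_e·c) ≈ 2.4263 pm is the Compton wavelength of an electron.

For θ = 32°:
cos(32°) = 0.8480
1 - cos(32°) = 0.1520

Δλ = 2.4263 × 0.1520
Δλ = 0.3687 pm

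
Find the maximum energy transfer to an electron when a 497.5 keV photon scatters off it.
328.6938 keV

Maximum energy transfer occurs at θ = 180° (backscattering).

Initial photon: E₀ = 497.5 keV → λ₀ = 2.4921 pm

Maximum Compton shift (at 180°):
Δλ_max = 2λ_C = 2 × 2.4263 = 4.8526 pm

Final wavelength:
λ' = 2.4921 + 4.8526 = 7.3448 pm

Minimum photon energy (maximum energy to electron):
E'_min = hc/λ' = 168.8062 keV

Maximum electron kinetic energy:
K_max = E₀ - E'_min = 497.5000 - 168.8062 = 328.6938 keV

(Intermediate values are shown rounded; full precision is carried through to the final answer.)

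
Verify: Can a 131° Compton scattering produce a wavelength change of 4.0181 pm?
Yes, consistent

Calculate the expected shift for θ = 131°:

Δλ_expected = λ_C(1 - cos(131°))
Δλ_expected = 2.4263 × (1 - cos(131°))
Δλ_expected = 2.4263 × 1.6561
Δλ_expected = 4.0181 pm

Given shift: 4.0181 pm
Expected shift: 4.0181 pm
Difference: 0.0000 pm

The values match. This is consistent with Compton scattering at the stated angle.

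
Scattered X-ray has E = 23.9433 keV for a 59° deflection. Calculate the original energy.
24.5000 keV

Convert final energy to wavelength (hc ≈ 1239.842 keV·pm):
λ' = hc/E' = 1239.842 / 23.9433 = 51.7824 pm

Calculate the Compton shift:
Δλ = λ_C(1 - cos(59°))
Δλ = 2.4263 × (1 - cos(59°))
Δλ = 1.1767 pm

Initial wavelength:
λ = λ' - Δλ = 51.7824 - 1.1767 = 50.6058 pm

Initial energy:
E = hc/λ = 1239.842 / 50.6058 = 24.5000 keV

(Intermediate values are shown rounded; full precision is carried through to the final answer.)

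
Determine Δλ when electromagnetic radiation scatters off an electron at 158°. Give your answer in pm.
4.6759 pm

Using the Compton scattering formula:
Δλ = λ_C(1 - cos θ)

where λ_C = h/(m_e·c) ≈ 2.4263 pm is the Compton wavelength of an electron.

For θ = 158°:
cos(158°) = -0.9272
1 - cos(158°) = 1.9272

Δλ = 2.4263 × 1.9272
Δλ = 4.6759 pm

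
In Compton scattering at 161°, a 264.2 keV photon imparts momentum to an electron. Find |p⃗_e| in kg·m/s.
2.0901e-22 kg·m/s

The electron is initially at rest, so by conservation of momentum:
p⃗_e = p⃗₀ − p⃗'  (incident photon momentum minus scattered photon momentum)

Photon momentum magnitudes (p = h/λ = E/c):
λ₀ = hc/E₀ = 4.6928 pm → p₀ = h/λ₀ = 1.4120e-22 kg·m/s
Δλ = λ_C(1 − cos 161°) = 4.7204 pm
λ' = 9.4132 pm → p' = h/λ' = 7.0391e-23 kg·m/s

The scattered photon makes angle θ = 161° with the incident direction, so by the law of cosines:
|p⃗_e|² = p₀² + p'² − 2p₀p'cos θ
|p⃗_e|² = (1.4120e-22)² + (7.0391e-23)² − 2·1.4120e-22·7.0391e-23·cos(161°)
|p⃗_e| = 2.0901e-22 kg·m/s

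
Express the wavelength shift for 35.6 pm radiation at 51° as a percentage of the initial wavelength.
2.5264%

Calculate the Compton shift:
Δλ = λ_C(1 - cos(51°))
Δλ = 2.4263 × (1 - cos(51°))
Δλ = 2.4263 × 0.3707
Δλ = 0.8994 pm

Percentage change:
(Δλ/λ₀) × 100 = (0.8994/35.6) × 100
= 2.5264%

(Intermediate values are shown rounded; full precision is carried through to the final answer.)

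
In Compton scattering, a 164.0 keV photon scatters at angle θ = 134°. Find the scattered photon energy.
106.2256 keV

First convert energy to wavelength:
λ = hc/E, with hc ≈ 1239.842 keV·pm (i.e. 1239.842 eV·nm)

For E = 164.0 keV = 164000 eV:
λ = 1239.842 keV·pm / 164.0 keV
λ = 7.5600 pm

Calculate the Compton shift:
Δλ = λ_C(1 - cos(134°)) = 2.4263 × 1.6947
Δλ = 4.1118 pm

Final wavelength:
λ' = 7.5600 + 4.1118 = 11.6718 pm

Final energy:
E' = hc/λ' = 1239.842 / 11.6718 = 106.2256 keV

(Intermediate values are shown rounded; full precision is carried through to the final answer.)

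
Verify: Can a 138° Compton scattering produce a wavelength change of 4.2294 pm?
Yes, consistent

Calculate the expected shift for θ = 138°:

Δλ_expected = λ_C(1 - cos(138°))
Δλ_expected = 2.4263 × (1 - cos(138°))
Δλ_expected = 2.4263 × 1.7431
Δλ_expected = 4.2294 pm

Given shift: 4.2294 pm
Expected shift: 4.2294 pm
Difference: 0.0000 pm

The values match. This is consistent with Compton scattering at the stated angle.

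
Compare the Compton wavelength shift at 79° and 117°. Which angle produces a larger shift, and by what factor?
117° produces the larger shift by a factor of 1.797

Calculate both shifts using Δλ = λ_C(1 - cos θ):

For θ₁ = 79°:
Δλ₁ = 2.4263 × (1 - cos(79°))
Δλ₁ = 2.4263 × 0.8092
Δλ₁ = 1.9633 pm

For θ₂ = 117°:
Δλ₂ = 2.4263 × (1 - cos(117°))
Δλ₂ = 2.4263 × 1.4540
Δλ₂ = 3.5278 pm

The 117° angle produces the larger shift.
Ratio: 3.5278/1.9633 = 1.797

(Intermediate values are shown rounded; full precision is carried through to the final answer.)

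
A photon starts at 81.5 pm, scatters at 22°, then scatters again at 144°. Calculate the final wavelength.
86.0659 pm

Apply Compton shift twice:

First scattering at θ₁ = 22°:
Δλ₁ = λ_C(1 - cos(22°))
Δλ₁ = 2.4263 × 0.0728
Δλ₁ = 0.1767 pm

After first scattering:
λ₁ = 81.5 + 0.1767 = 81.6767 pm

Second scattering at θ₂ = 144°:
Δλ₂ = λ_C(1 - cos(144°))
Δλ₂ = 2.4263 × 1.8090
Δλ₂ = 4.3892 pm

Final wavelength:
λ₂ = 81.6767 + 4.3892 = 86.0659 pm

Total shift: Δλ_total = 0.1767 + 4.3892 = 4.5659 pm

(Intermediate values are shown rounded; full precision is carried through to the final answer.)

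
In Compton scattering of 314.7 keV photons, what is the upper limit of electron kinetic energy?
173.6867 keV

Maximum energy transfer occurs at θ = 180° (backscattering).

Initial photon: E₀ = 314.7 keV → λ₀ = 3.9398 pm

Maximum Compton shift (at 180°):
Δλ_max = 2λ_C = 2 × 2.4263 = 4.8526 pm

Final wavelength:
λ' = 3.9398 + 4.8526 = 8.7924 pm

Minimum photon energy (maximum energy to electron):
E'_min = hc/λ' = 141.0133 keV

Maximum electron kinetic energy:
K_max = E₀ - E'_min = 314.7000 - 141.0133 = 173.6867 keV

(Intermediate values are shown rounded; full precision is carried through to the final answer.)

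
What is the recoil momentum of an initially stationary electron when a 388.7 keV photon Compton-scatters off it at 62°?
1.9024e-22 kg·m/s

The electron is initially at rest, so by conservation of momentum:
p⃗_e = p⃗₀ − p⃗'  (incident photon momentum minus scattered photon momentum)

Photon momentum magnitudes (p = h/λ = E/c):
λ₀ = hc/E₀ = 3.1897 pm → p₀ = h/λ₀ = 2.0773e-22 kg·m/s
Δλ = λ_C(1 − cos 62°) = 1.2872 pm
λ' = 4.4769 pm → p' = h/λ' = 1.4800e-22 kg·m/s

The scattered photon makes angle θ = 62° with the incident direction, so by the law of cosines:
|p⃗_e|² = p₀² + p'² − 2p₀p'cos θ
|p⃗_e|² = (2.0773e-22)² + (1.4800e-22)² − 2·2.0773e-22·1.4800e-22·cos(62°)
|p⃗_e| = 1.9024e-22 kg·m/s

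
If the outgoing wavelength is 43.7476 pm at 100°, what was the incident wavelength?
40.9000 pm

From λ' = λ + Δλ, we have λ = λ' - Δλ

First calculate the Compton shift:
Δλ = λ_C(1 - cos θ)
Δλ = 2.4263 × (1 - cos(100°))
Δλ = 2.4263 × 1.1736
Δλ = 2.8476 pm

Initial wavelength:
λ = λ' - Δλ
λ = 43.7476 - 2.8476
λ = 40.9000 pm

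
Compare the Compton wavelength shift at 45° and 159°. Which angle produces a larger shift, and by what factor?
159° produces the larger shift by a factor of 6.602

Calculate both shifts using Δλ = λ_C(1 - cos θ):

For θ₁ = 45°:
Δλ₁ = 2.4263 × (1 - cos(45°))
Δλ₁ = 2.4263 × 0.2929
Δλ₁ = 0.7106 pm

For θ₂ = 159°:
Δλ₂ = 2.4263 × (1 - cos(159°))
Δλ₂ = 2.4263 × 1.9336
Δλ₂ = 4.6915 pm

The 159° angle produces the larger shift.
Ratio: 4.6915/0.7106 = 6.602

(Intermediate values are shown rounded; full precision is carried through to the final answer.)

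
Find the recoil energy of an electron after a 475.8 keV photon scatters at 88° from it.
225.1972 keV

By energy conservation: K_e = E_initial - E_final

First find the scattered photon energy:
Initial wavelength: λ = hc/E = 2.6058 pm
Compton shift: Δλ = λ_C(1 - cos(88°)) = 2.3416 pm
Final wavelength: λ' = 2.6058 + 2.3416 = 4.9474 pm
Final photon energy: E' = hc/λ' = 250.6028 keV

Electron kinetic energy:
K_e = E - E' = 475.8000 - 250.6028 = 225.1972 keV

(Intermediate values are shown rounded; full precision is carried through to the final answer.)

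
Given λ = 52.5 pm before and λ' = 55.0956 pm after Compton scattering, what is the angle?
94.00°

First find the wavelength shift:
Δλ = λ' - λ = 55.0956 - 52.5 = 2.5956 pm

Using Δλ = λ_C(1 - cos θ), with λ_C = h/(m_e·c) ≈ 2.42631024 pm:
cos θ = 1 - Δλ/λ_C
cos θ = 1 - 2.5956/2.42631024
cos θ = -0.069773

θ = arccos(-0.069773)
θ = 94.00°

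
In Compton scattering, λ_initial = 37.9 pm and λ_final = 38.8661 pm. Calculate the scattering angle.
53.00°

First find the wavelength shift:
Δλ = λ' - λ = 38.8661 - 37.9 = 0.9661 pm

Using Δλ = λ_C(1 - cos θ), with λ_C = h/(m_e·c) ≈ 2.42631024 pm:
cos θ = 1 - Δλ/λ_C
cos θ = 1 - 0.9661/2.42631024
cos θ = 0.601823

θ = arccos(0.601823)
θ = 53.00°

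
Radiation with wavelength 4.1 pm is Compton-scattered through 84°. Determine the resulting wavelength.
6.2727 pm

Using the Compton scattering formula:
λ' = λ + Δλ = λ + λ_C(1 - cos θ)

Given:
- Initial wavelength λ = 4.1 pm
- Scattering angle θ = 84°
- Compton wavelength λ_C ≈ 2.4263 pm

Calculate the shift:
Δλ = 2.4263 × (1 - cos(84°))
Δλ = 2.4263 × 0.8955
Δλ = 2.1727 pm

Final wavelength:
λ' = 4.1 + 2.1727 = 6.2727 pm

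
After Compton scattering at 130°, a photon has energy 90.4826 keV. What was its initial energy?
127.6000 keV

Convert final energy to wavelength (hc ≈ 1239.842 keV·pm):
λ' = hc/E' = 1239.842 / 90.4826 = 13.7025 pm

Calculate the Compton shift:
Δλ = λ_C(1 - cos(130°))
Δλ = 2.4263 × (1 - cos(130°))
Δλ = 3.9859 pm

Initial wavelength:
λ = λ' - Δλ = 13.7025 - 3.9859 = 9.7166 pm

Initial energy:
E = hc/λ = 1239.842 / 9.7166 = 127.6000 keV

(Intermediate values are shown rounded; full precision is carried through to the final answer.)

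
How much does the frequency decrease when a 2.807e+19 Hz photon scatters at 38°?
1.290e+18 Hz (decrease)

Convert frequency to wavelength (c = 299792458 m/s):
λ₀ = c/f₀ = 299792458/2.807e+19 = 1.0680173e-11 m = 10.6802 pm

Calculate Compton shift:
Δλ = λ_C(1 - cos(38°)) = 0.5144 pm

Final wavelength:
λ' = λ₀ + Δλ = 10.6802 + 0.5144 = 11.1945 pm

Final frequency:
f' = c/λ' = 299792458/1.1194525e-11 = 2.6780276e+19 Hz

Frequency shift (decrease):
Δf = f₀ - f' = 2.807e+19 - 2.6780276e+19 = 1.290e+18 Hz

(Intermediate values are shown rounded; full precision is carried through to the final answer.)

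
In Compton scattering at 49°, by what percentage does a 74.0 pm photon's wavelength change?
1.1277%

Calculate the Compton shift:
Δλ = λ_C(1 - cos(49°))
Δλ = 2.4263 × (1 - cos(49°))
Δλ = 2.4263 × 0.3439
Δλ = 0.8345 pm

Percentage change:
(Δλ/λ₀) × 100 = (0.8345/74.0) × 100
= 1.1277%

(Intermediate values are shown rounded; full precision is carried through to the final answer.)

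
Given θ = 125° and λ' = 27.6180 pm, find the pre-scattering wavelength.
23.8000 pm

From λ' = λ + Δλ, we have λ = λ' - Δλ

First calculate the Compton shift:
Δλ = λ_C(1 - cos θ)
Δλ = 2.4263 × (1 - cos(125°))
Δλ = 2.4263 × 1.5736
Δλ = 3.8180 pm

Initial wavelength:
λ = λ' - Δλ
λ = 27.6180 - 3.8180
λ = 23.8000 pm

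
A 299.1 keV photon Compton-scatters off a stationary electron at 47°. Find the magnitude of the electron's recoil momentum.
1.1971e-22 kg·m/s

The electron is initially at rest, so by conservation of momentum:
p⃗_e = p⃗₀ − p⃗'  (incident photon momentum minus scattered photon momentum)

Photon momentum magnitudes (p = h/λ = E/c):
λ₀ = hc/E₀ = 4.1452 pm → p₀ = h/λ₀ = 1.5985e-22 kg·m/s
Δλ = λ_C(1 − cos 47°) = 0.7716 pm
λ' = 4.9168 pm → p' = h/λ' = 1.3476e-22 kg·m/s

The scattered photon makes angle θ = 47° with the incident direction, so by the law of cosines:
|p⃗_e|² = p₀² + p'² − 2p₀p'cos θ
|p⃗_e|² = (1.5985e-22)² + (1.3476e-22)² − 2·1.5985e-22·1.3476e-22·cos(47°)
|p⃗_e| = 1.1971e-22 kg·m/s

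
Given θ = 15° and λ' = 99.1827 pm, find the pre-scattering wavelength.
99.1000 pm

From λ' = λ + Δλ, we have λ = λ' - Δλ

First calculate the Compton shift:
Δλ = λ_C(1 - cos θ)
Δλ = 2.4263 × (1 - cos(15°))
Δλ = 2.4263 × 0.0341
Δλ = 0.0827 pm

Initial wavelength:
λ = λ' - Δλ
λ = 99.1827 - 0.0827
λ = 99.1000 pm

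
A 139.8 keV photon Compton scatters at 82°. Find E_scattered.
113.1520 keV

First convert energy to wavelength:
λ = hc/E, with hc ≈ 1239.842 keV·pm (i.e. 1239.842 eV·nm)

For E = 139.8 keV = 139800 eV:
λ = 1239.842 keV·pm / 139.8 keV
λ = 8.8687 pm

Calculate the Compton shift:
Δλ = λ_C(1 - cos(82°)) = 2.4263 × 0.8608
Δλ = 2.0886 pm

Final wavelength:
λ' = 8.8687 + 2.0886 = 10.9573 pm

Final energy:
E' = hc/λ' = 1239.842 / 10.9573 = 113.1520 keV

(Intermediate values are shown rounded; full precision is carried through to the final answer.)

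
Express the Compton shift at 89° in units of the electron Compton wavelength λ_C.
0.9825 λ_C

The Compton shift formula is:
Δλ = λ_C(1 - cos θ)

Dividing both sides by λ_C:
Δλ/λ_C = 1 - cos θ

For θ = 89°:
Δλ/λ_C = 1 - cos(89°)
Δλ/λ_C = 1 - 0.0175
Δλ/λ_C = 0.9825

This means the shift is 0.9825 × λ_C = 2.3840 pm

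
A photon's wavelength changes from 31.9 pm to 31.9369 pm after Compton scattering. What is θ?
10.01°

First find the wavelength shift:
Δλ = λ' - λ = 31.9369 - 31.9 = 0.0369 pm

Using Δλ = λ_C(1 - cos θ), with λ_C = h/(m_e·c) ≈ 2.42631024 pm:
cos θ = 1 - Δλ/λ_C
cos θ = 1 - 0.0369/2.42631024
cos θ = 0.984792

θ = arccos(0.984792)
θ = 10.01°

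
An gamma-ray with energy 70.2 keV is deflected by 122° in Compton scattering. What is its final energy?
58.0080 keV

First convert energy to wavelength:
λ = hc/E, with hc ≈ 1239.842 keV·pm (i.e. 1239.842 eV·nm)

For E = 70.2 keV = 70200 eV:
λ = 1239.842 keV·pm / 70.2 keV
λ = 17.6616 pm

Calculate the Compton shift:
Δλ = λ_C(1 - cos(122°)) = 2.4263 × 1.5299
Δλ = 3.7121 pm

Final wavelength:
λ' = 17.6616 + 3.7121 = 21.3736 pm

Final energy:
E' = hc/λ' = 1239.842 / 21.3736 = 58.0080 keV

(Intermediate values are shown rounded; full precision is carried through to the final answer.)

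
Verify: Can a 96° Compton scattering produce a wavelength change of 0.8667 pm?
No, inconsistent

Calculate the expected shift for θ = 96°:

Δλ_expected = λ_C(1 - cos(96°))
Δλ_expected = 2.4263 × (1 - cos(96°))
Δλ_expected = 2.4263 × 1.1045
Δλ_expected = 2.6799 pm

Given shift: 0.8667 pm
Expected shift: 2.6799 pm
Difference: 1.8132 pm

The values do not match. The given shift corresponds to θ ≈ 50.0°, not 96°.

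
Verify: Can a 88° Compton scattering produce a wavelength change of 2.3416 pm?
Yes, consistent

Calculate the expected shift for θ = 88°:

Δλ_expected = λ_C(1 - cos(88°))
Δλ_expected = 2.4263 × (1 - cos(88°))
Δλ_expected = 2.4263 × 0.9651
Δλ_expected = 2.3416 pm

Given shift: 2.3416 pm
Expected shift: 2.3416 pm
Difference: 0.0000 pm

The values match. This is consistent with Compton scattering at the stated angle.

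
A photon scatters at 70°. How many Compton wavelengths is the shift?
0.6580 λ_C

The Compton shift formula is:
Δλ = λ_C(1 - cos θ)

Dividing both sides by λ_C:
Δλ/λ_C = 1 - cos θ

For θ = 70°:
Δλ/λ_C = 1 - cos(70°)
Δλ/λ_C = 1 - 0.3420
Δλ/λ_C = 0.6580

This means the shift is 0.6580 × λ_C = 1.5965 pm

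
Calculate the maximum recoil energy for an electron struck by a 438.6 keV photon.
277.1504 keV

Maximum energy transfer occurs at θ = 180° (backscattering).

Initial photon: E₀ = 438.6 keV → λ₀ = 2.8268 pm

Maximum Compton shift (at 180°):
Δλ_max = 2λ_C = 2 × 2.4263 = 4.8526 pm

Final wavelength:
λ' = 2.8268 + 4.8526 = 7.6794 pm

Minimum photon energy (maximum energy to electron):
E'_min = hc/λ' = 161.4496 keV

Maximum electron kinetic energy:
K_max = E₀ - E'_min = 438.6000 - 161.4496 = 277.1504 keV

(Intermediate values are shown rounded; full precision is carried through to the final answer.)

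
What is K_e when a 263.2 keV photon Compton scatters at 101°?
100.0611 keV

By energy conservation: K_e = E_initial - E_final

First find the scattered photon energy:
Initial wavelength: λ = hc/E = 4.7106 pm
Compton shift: Δλ = λ_C(1 - cos(101°)) = 2.8893 pm
Final wavelength: λ' = 4.7106 + 2.8893 = 7.5999 pm
Final photon energy: E' = hc/λ' = 163.1389 keV

Electron kinetic energy:
K_e = E - E' = 263.2000 - 163.1389 = 100.0611 keV

(Intermediate values are shown rounded; full precision is carried through to the final answer.)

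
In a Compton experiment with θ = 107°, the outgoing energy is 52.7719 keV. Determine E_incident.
60.9000 keV

Convert final energy to wavelength (hc ≈ 1239.842 keV·pm):
λ' = hc/E' = 1239.842 / 52.7719 = 23.4944 pm

Calculate the Compton shift:
Δλ = λ_C(1 - cos(107°))
Δλ = 2.4263 × (1 - cos(107°))
Δλ = 3.1357 pm

Initial wavelength:
λ = λ' - Δλ = 23.4944 - 3.1357 = 20.3587 pm

Initial energy:
E = hc/λ = 1239.842 / 20.3587 = 60.9000 keV

(Intermediate values are shown rounded; full precision is carried through to the final answer.)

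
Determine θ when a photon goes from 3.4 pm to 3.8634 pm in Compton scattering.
36.00°

First find the wavelength shift:
Δλ = λ' - λ = 3.8634 - 3.4 = 0.4634 pm

Using Δλ = λ_C(1 - cos θ), with λ_C = h/(m_e·c) ≈ 2.42631024 pm:
cos θ = 1 - Δλ/λ_C
cos θ = 1 - 0.4634/2.42631024
cos θ = 0.809010

θ = arccos(0.809010)
θ = 36.00°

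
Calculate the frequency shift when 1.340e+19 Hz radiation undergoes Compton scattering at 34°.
2.439e+17 Hz (decrease)

Convert frequency to wavelength (c = 299792458 m/s):
λ₀ = c/f₀ = 299792458/1.340e+19 = 2.2372571e-11 m = 22.3726 pm

Calculate Compton shift:
Δλ = λ_C(1 - cos(34°)) = 0.4148 pm

Final wavelength:
λ' = λ₀ + Δλ = 22.3726 + 0.4148 = 22.7874 pm

Final frequency:
f' = c/λ' = 299792458/2.2787379e-11 = 1.3156074e+19 Hz

Frequency shift (decrease):
Δf = f₀ - f' = 1.340e+19 - 1.3156074e+19 = 2.439e+17 Hz

(Intermediate values are shown rounded; full precision is carried through to the final answer.)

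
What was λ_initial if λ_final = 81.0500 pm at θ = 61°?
79.8000 pm

From λ' = λ + Δλ, we have λ = λ' - Δλ

First calculate the Compton shift:
Δλ = λ_C(1 - cos θ)
Δλ = 2.4263 × (1 - cos(61°))
Δλ = 2.4263 × 0.5152
Δλ = 1.2500 pm

Initial wavelength:
λ = λ' - Δλ
λ = 81.0500 - 1.2500
λ = 79.8000 pm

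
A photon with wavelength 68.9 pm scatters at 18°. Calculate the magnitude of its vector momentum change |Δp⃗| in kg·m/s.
3.0063e-24 kg·m/s

Photon momentum magnitude is p = h/λ.

Initial momentum:
p₀ = h/λ = 6.6261e-34/6.8900e-11 = 9.6169e-24 kg·m/s

After scattering:
λ' = λ + Δλ = 68.9 + 0.1188 = 69.0188 pm
p' = h/λ' = 6.6261e-34/6.9019e-11 = 9.6004e-24 kg·m/s

Momentum is a vector; the scattered photon's direction makes angle θ = 18° with the incident direction. The magnitude of the vector change Δp⃗ = p⃗₀ − p⃗' is found from the law of cosines:
|Δp⃗|² = p₀² + p'² − 2p₀p'cos θ
|Δp⃗|² = (9.6169e-24)² + (9.6004e-24)² − 2·9.6169e-24·9.6004e-24·cos(18°)
|Δp⃗| = 3.0063e-24 kg·m/s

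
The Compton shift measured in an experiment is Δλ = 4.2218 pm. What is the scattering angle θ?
137.73°

From the Compton formula Δλ = λ_C(1 - cos θ), we can solve for θ:

cos θ = 1 - Δλ/λ_C

Given:
- Δλ = 4.2218 pm
- λ_C = h/(m_e·c) ≈ 2.42631024 pm

cos θ = 1 - 4.2218/2.42631024
cos θ = 1 - 1.740008
cos θ = -0.740008

θ = arccos(-0.740008)
θ = 137.73°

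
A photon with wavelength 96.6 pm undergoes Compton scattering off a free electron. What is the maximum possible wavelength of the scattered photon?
101.4526 pm (at θ = 180°)

The Compton shift is Δλ = λ_C(1 − cos θ).

Since cos θ ranges from −1 to 1, the factor (1 − cos θ) ranges from 0 to 2; the maximum shift occurs at θ = 180° (backscattering):
Δλ_max = 2λ_C = 2 × 2.4263 pm = 4.8526 pm

Maximum scattered wavelength:
λ'_max = λ₀ + Δλ_max = 96.6 + 4.8526 = 101.4526 pm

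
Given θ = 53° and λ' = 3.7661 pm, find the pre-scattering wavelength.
2.8000 pm

From λ' = λ + Δλ, we have λ = λ' - Δλ

First calculate the Compton shift:
Δλ = λ_C(1 - cos θ)
Δλ = 2.4263 × (1 - cos(53°))
Δλ = 2.4263 × 0.3982
Δλ = 0.9661 pm

Initial wavelength:
λ = λ' - Δλ
λ = 3.7661 - 0.9661
λ = 2.8000 pm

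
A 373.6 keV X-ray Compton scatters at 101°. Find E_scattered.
199.7198 keV

First convert energy to wavelength:
λ = hc/E, with hc ≈ 1239.842 keV·pm (i.e. 1239.842 eV·nm)

For E = 373.6 keV = 373600 eV:
λ = 1239.842 keV·pm / 373.6 keV
λ = 3.3186 pm

Calculate the Compton shift:
Δλ = λ_C(1 - cos(101°)) = 2.4263 × 1.1908
Δλ = 2.8893 pm

Final wavelength:
λ' = 3.3186 + 2.8893 = 6.2079 pm

Final energy:
E' = hc/λ' = 1239.842 / 6.2079 = 199.7198 keV

(Intermediate values are shown rounded; full precision is carried through to the final answer.)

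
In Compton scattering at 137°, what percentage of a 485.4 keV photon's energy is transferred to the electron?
0.6219 (or 62.19%)

Calculate initial and final photon energies:

Initial: E₀ = 485.4 keV → λ₀ = 2.5543 pm
Compton shift: Δλ = 4.2008 pm
Final wavelength: λ' = 6.7551 pm
Final energy: E' = 183.5424 keV

Fractional energy loss:
(E₀ - E')/E₀ = (485.4000 - 183.5424)/485.4000
= 301.8576/485.4000
= 0.6219
= 62.19%

(Intermediate values are shown rounded; full precision is carried through to the final answer.)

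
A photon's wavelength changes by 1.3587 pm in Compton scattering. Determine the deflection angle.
63.90°

From the Compton formula Δλ = λ_C(1 - cos θ), we can solve for θ:

cos θ = 1 - Δλ/λ_C

Given:
- Δλ = 1.3587 pm
- λ_C = h/(m_e·c) ≈ 2.42631024 pm

cos θ = 1 - 1.3587/2.42631024
cos θ = 1 - 0.559986
cos θ = 0.440014

θ = arccos(0.440014)
θ = 63.90°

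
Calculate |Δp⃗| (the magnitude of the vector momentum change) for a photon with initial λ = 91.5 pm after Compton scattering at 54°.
6.5401e-24 kg·m/s

Photon momentum magnitude is p = h/λ.

Initial momentum:
p₀ = h/λ = 6.6261e-34/9.1500e-11 = 7.2416e-24 kg·m/s

After scattering:
λ' = λ + Δλ = 91.5 + 1.0002 = 92.5002 pm
p' = h/λ' = 6.6261e-34/9.2500e-11 = 7.1633e-24 kg·m/s

Momentum is a vector; the scattered photon's direction makes angle θ = 54° with the incident direction. The magnitude of the vector change Δp⃗ = p⃗₀ − p⃗' is found from the law of cosines:
|Δp⃗|² = p₀² + p'² − 2p₀p'cos θ
|Δp⃗|² = (7.2416e-24)² + (7.1633e-24)² − 2·7.2416e-24·7.1633e-24·cos(54°)
|Δp⃗| = 6.5401e-24 kg·m/s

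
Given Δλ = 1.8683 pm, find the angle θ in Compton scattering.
76.70°

From the Compton formula Δλ = λ_C(1 - cos θ), we can solve for θ:

cos θ = 1 - Δλ/λ_C

Given:
- Δλ = 1.8683 pm
- λ_C = h/(m_e·c) ≈ 2.42631024 pm

cos θ = 1 - 1.8683/2.42631024
cos θ = 1 - 0.770017
cos θ = 0.229983

θ = arccos(0.229983)
θ = 76.70°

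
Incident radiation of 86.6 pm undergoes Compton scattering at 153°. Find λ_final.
91.1882 pm

Using the Compton scattering formula:
λ' = λ + Δλ = λ + λ_C(1 - cos θ)

Given:
- Initial wavelength λ = 86.6 pm
- Scattering angle θ = 153°
- Compton wavelength λ_C ≈ 2.4263 pm

Calculate the shift:
Δλ = 2.4263 × (1 - cos(153°))
Δλ = 2.4263 × 1.8910
Δλ = 4.5882 pm

Final wavelength:
λ' = 86.6 + 4.5882 = 91.1882 pm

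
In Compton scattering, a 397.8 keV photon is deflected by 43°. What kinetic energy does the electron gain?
68.8043 keV

By energy conservation: K_e = E_initial - E_final

First find the scattered photon energy:
Initial wavelength: λ = hc/E = 3.1167 pm
Compton shift: Δλ = λ_C(1 - cos(43°)) = 0.6518 pm
Final wavelength: λ' = 3.1167 + 0.6518 = 3.7686 pm
Final photon energy: E' = hc/λ' = 328.9957 keV

Electron kinetic energy:
K_e = E - E' = 397.8000 - 328.9957 = 68.8043 keV

(Intermediate values are shown rounded; full precision is carried through to the final answer.)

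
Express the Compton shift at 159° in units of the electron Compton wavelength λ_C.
1.9336 λ_C

The Compton shift formula is:
Δλ = λ_C(1 - cos θ)

Dividing both sides by λ_C:
Δλ/λ_C = 1 - cos θ

For θ = 159°:
Δλ/λ_C = 1 - cos(159°)
Δλ/λ_C = 1 - -0.9336
Δλ/λ_C = 1.9336

This means the shift is 1.9336 × λ_C = 4.6915 pm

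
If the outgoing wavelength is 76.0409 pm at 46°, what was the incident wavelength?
75.3000 pm

From λ' = λ + Δλ, we have λ = λ' - Δλ

First calculate the Compton shift:
Δλ = λ_C(1 - cos θ)
Δλ = 2.4263 × (1 - cos(46°))
Δλ = 2.4263 × 0.3053
Δλ = 0.7409 pm

Initial wavelength:
λ = λ' - Δλ
λ = 76.0409 - 0.7409
λ = 75.3000 pm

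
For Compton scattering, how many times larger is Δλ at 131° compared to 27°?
131° produces the larger shift by a factor of 15.194

Calculate both shifts using Δλ = λ_C(1 - cos θ):

For θ₁ = 27°:
Δλ₁ = 2.4263 × (1 - cos(27°))
Δλ₁ = 2.4263 × 0.1090
Δλ₁ = 0.2645 pm

For θ₂ = 131°:
Δλ₂ = 2.4263 × (1 - cos(131°))
Δλ₂ = 2.4263 × 1.6561
Δλ₂ = 4.0181 pm

The 131° angle produces the larger shift.
Ratio: 4.0181/0.2645 = 15.194

(Intermediate values are shown rounded; full precision is carried through to the final answer.)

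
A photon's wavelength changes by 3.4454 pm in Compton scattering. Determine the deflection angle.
114.84°

From the Compton formula Δλ = λ_C(1 - cos θ), we can solve for θ:

cos θ = 1 - Δλ/λ_C

Given:
- Δλ = 3.4454 pm
- λ_C = h/(m_e·c) ≈ 2.42631024 pm

cos θ = 1 - 3.4454/2.42631024
cos θ = 1 - 1.420016
cos θ = -0.420016

θ = arccos(-0.420016)
θ = 114.84°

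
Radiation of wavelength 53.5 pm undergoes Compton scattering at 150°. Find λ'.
58.0276 pm

Using the Compton formula: λ' = λ + λ_C(1 − cos θ)

For θ = 150°, cos θ = -√3/2 (exact) ≈ -0.8660, so:
1 − cos 150° = 1 − (-√3/2) ≈ 1.8660

Δλ = λ_C × 1.8660 = 2.4263 × 1.8660 = 4.5276 pm

λ' = 53.5 + 4.5276 = 58.0276 pm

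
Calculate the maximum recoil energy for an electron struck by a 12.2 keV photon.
0.5560 keV

Maximum energy transfer occurs at θ = 180° (backscattering).

Initial photon: E₀ = 12.2 keV → λ₀ = 101.6264 pm

Maximum Compton shift (at 180°):
Δλ_max = 2λ_C = 2 × 2.4263 = 4.8526 pm

Final wavelength:
λ' = 101.6264 + 4.8526 = 106.4790 pm

Minimum photon energy (maximum energy to electron):
E'_min = hc/λ' = 11.6440 keV

Maximum electron kinetic energy:
K_max = E₀ - E'_min = 12.2000 - 11.6440 = 0.5560 keV

(Intermediate values are shown rounded; full precision is carried through to the final answer.)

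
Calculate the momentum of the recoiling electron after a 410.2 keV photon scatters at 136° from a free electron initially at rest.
2.9256e-22 kg·m/s

The electron is initially at rest, so by conservation of momentum:
p⃗_e = p⃗₀ − p⃗'  (incident photon momentum minus scattered photon momentum)

Photon momentum magnitudes (p = h/λ = E/c):
λ₀ = hc/E₀ = 3.0225 pm → p₀ = h/λ₀ = 2.1922e-22 kg·m/s
Δλ = λ_C(1 − cos 136°) = 4.1717 pm
λ' = 7.1942 pm → p' = h/λ' = 9.2103e-23 kg·m/s

The scattered photon makes angle θ = 136° with the incident direction, so by the law of cosines:
|p⃗_e|² = p₀² + p'² − 2p₀p'cos θ
|p⃗_e|² = (2.1922e-22)² + (9.2103e-23)² − 2·2.1922e-22·9.2103e-23·cos(136°)
|p⃗_e| = 2.9256e-22 kg·m/s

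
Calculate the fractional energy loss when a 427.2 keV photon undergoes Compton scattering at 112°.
0.5347 (or 53.47%)

Calculate initial and final photon energies:

Initial: E₀ = 427.2 keV → λ₀ = 2.9023 pm
Compton shift: Δλ = 3.3352 pm
Final wavelength: λ' = 6.2375 pm
Final energy: E' = 198.7731 keV

Fractional energy loss:
(E₀ - E')/E₀ = (427.2000 - 198.7731)/427.2000
= 228.4269/427.2000
= 0.5347
= 53.47%

(Intermediate values are shown rounded; full precision is carried through to the final answer.)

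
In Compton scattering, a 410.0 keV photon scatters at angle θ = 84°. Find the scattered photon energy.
238.5827 keV

First convert energy to wavelength:
λ = hc/E, with hc ≈ 1239.842 keV·pm (i.e. 1239.842 eV·nm)

For E = 410.0 keV = 410000 eV:
λ = 1239.842 keV·pm / 410.0 keV
λ = 3.0240 pm

Calculate the Compton shift:
Δλ = λ_C(1 - cos(84°)) = 2.4263 × 0.8955
Δλ = 2.1727 pm

Final wavelength:
λ' = 3.0240 + 2.1727 = 5.1967 pm

Final energy:
E' = hc/λ' = 1239.842 / 5.1967 = 238.5827 keV

(Intermediate values are shown rounded; full precision is carried through to the final answer.)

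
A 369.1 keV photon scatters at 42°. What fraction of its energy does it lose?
0.1565 (or 15.65%)

Calculate initial and final photon energies:

Initial: E₀ = 369.1 keV → λ₀ = 3.3591 pm
Compton shift: Δλ = 0.6232 pm
Final wavelength: λ' = 3.9823 pm
Final energy: E' = 311.3377 keV

Fractional energy loss:
(E₀ - E')/E₀ = (369.1000 - 311.3377)/369.1000
= 57.7623/369.1000
= 0.1565
= 15.65%

(Intermediate values are shown rounded; full precision is carried through to the final answer.)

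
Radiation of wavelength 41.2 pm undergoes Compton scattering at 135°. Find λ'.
45.3420 pm

Using the Compton formula: λ' = λ + λ_C(1 − cos θ)

For θ = 135°, cos θ = -√2/2 (exact) ≈ -0.7071, so:
1 − cos 135° = 1 − (-√2/2) ≈ 1.7071

Δλ = λ_C × 1.7071 = 2.4263 × 1.7071 = 4.1420 pm

λ' = 41.2 + 4.1420 = 45.3420 pm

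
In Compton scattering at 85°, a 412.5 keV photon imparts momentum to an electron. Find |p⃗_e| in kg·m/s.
2.4460e-22 kg·m/s

The electron is initially at rest, so by conservation of momentum:
p⃗_e = p⃗₀ − p⃗'  (incident photon momentum minus scattered photon momentum)

Photon momentum magnitudes (p = h/λ = E/c):
λ₀ = hc/E₀ = 3.0057 pm → p₀ = h/λ₀ = 2.2045e-22 kg·m/s
Δλ = λ_C(1 − cos 85°) = 2.2148 pm
λ' = 5.2205 pm → p' = h/λ' = 1.2692e-22 kg·m/s

The scattered photon makes angle θ = 85° with the incident direction, so by the law of cosines:
|p⃗_e|² = p₀² + p'² − 2p₀p'cos θ
|p⃗_e|² = (2.2045e-22)² + (1.2692e-22)² − 2·2.2045e-22·1.2692e-22·cos(85°)
|p⃗_e| = 2.4460e-22 kg·m/s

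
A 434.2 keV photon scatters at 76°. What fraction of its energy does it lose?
0.3918 (or 39.18%)

Calculate initial and final photon energies:

Initial: E₀ = 434.2 keV → λ₀ = 2.8555 pm
Compton shift: Δλ = 1.8393 pm
Final wavelength: λ' = 4.6948 pm
Final energy: E' = 264.0886 keV

Fractional energy loss:
(E₀ - E')/E₀ = (434.2000 - 264.0886)/434.2000
= 170.1114/434.2000
= 0.3918
= 39.18%

(Intermediate values are shown rounded; full precision is carried through to the final answer.)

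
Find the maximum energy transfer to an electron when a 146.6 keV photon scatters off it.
53.4484 keV

Maximum energy transfer occurs at θ = 180° (backscattering).

Initial photon: E₀ = 146.6 keV → λ₀ = 8.4573 pm

Maximum Compton shift (at 180°):
Δλ_max = 2λ_C = 2 × 2.4263 = 4.8526 pm

Final wavelength:
λ' = 8.4573 + 4.8526 = 13.3099 pm

Minimum photon energy (maximum energy to electron):
E'_min = hc/λ' = 93.1516 keV

Maximum electron kinetic energy:
K_max = E₀ - E'_min = 146.6000 - 93.1516 = 53.4484 keV

(Intermediate values are shown rounded; full precision is carried through to the final answer.)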